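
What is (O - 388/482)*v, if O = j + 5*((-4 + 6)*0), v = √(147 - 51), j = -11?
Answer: -11380*√6/241 ≈ -115.66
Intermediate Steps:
v = 4*√6 (v = √96 = 4*√6 ≈ 9.7980)
O = -11 (O = -11 + 5*((-4 + 6)*0) = -11 + 5*(2*0) = -11 + 5*0 = -11 + 0 = -11)
(O - 388/482)*v = (-11 - 388/482)*(4*√6) = (-11 - 388*1/482)*(4*√6) = (-11 - 194/241)*(4*√6) = -11380*√6/241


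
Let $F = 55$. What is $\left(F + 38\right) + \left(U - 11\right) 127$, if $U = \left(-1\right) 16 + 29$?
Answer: $347$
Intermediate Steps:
$U = 13$ ($U = -16 + 29 = 13$)
$\left(F + 38\right) + \left(U - 11\right) 127 = \left(55 + 38\right) + \left(13 - 11\right) 127 = 93 + 2 \cdot 127 = 93 + 254 = 347$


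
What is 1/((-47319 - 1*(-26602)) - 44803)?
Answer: -1/65520 ≈ -1.5263e-5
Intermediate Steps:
1/((-47319 - 1*(-26602)) - 44803) = 1/((-47319 + 26602) - 44803) = 1/(-20717 - 44803) = 1/(-65520) = -1/65520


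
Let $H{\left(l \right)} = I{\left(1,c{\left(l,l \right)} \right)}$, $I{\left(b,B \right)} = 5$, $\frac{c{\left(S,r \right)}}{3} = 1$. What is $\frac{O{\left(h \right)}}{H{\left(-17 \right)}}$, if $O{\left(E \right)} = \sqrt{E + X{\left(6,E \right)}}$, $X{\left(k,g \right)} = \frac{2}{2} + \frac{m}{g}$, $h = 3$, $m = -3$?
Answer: $\frac{\sqrt{3}}{5} \approx 0.34641$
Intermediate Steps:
$c{\left(S,r \right)} = 3$ ($c{\left(S,r \right)} = 3 \cdot 1 = 3$)
$H{\left(l \right)} = 5$
$X{\left(k,g \right)} = 1 - \frac{3}{g}$ ($X{\left(k,g \right)} = \frac{2}{2} - \frac{3}{g} = 2 \cdot \frac{1}{2} - \frac{3}{g} = 1 - \frac{3}{g}$)
$O{\left(E \right)} = \sqrt{E + \frac{-3 + E}{E}}$
$\frac{O{\left(h \right)}}{H{\left(-17 \right)}} = \frac{\sqrt{1 + 3 - \frac{3}{3}}}{5} = \sqrt{1 + 3 - 1} \cdot \frac{1}{5} = \sqrt{3} \cdot \frac{1}{5} = \frac{\sqrt{3}}{5}$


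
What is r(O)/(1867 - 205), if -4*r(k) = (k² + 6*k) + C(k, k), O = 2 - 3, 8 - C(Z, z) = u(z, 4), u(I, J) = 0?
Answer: -1/2216 ≈ -0.00045126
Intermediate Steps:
C(Z, z) = 8 (C(Z, z) = 8 - 1*0 = 8 + 0 = 8)
O = -1
r(k) = -2 - 3*k/2 - k²/4 (r(k) = -((k² + 6*k) + 8)/4 = -(8 + k² + 6*k)/4 = -2 - 3*k/2 - k²/4)
r(O)/(1867 - 205) = (-2 - 3/2*(-1) - ¼*(-1)²)/(1867 - 205) = (-2 + 3/2 - ¼*1)/1662 = (-2 + 3/2 - ¼)/1662 = (1/1662)*(-¾) = -1/2216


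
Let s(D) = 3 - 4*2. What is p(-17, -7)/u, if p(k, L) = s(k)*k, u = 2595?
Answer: 17/519 ≈ 0.032755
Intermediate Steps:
s(D) = -5 (s(D) = 3 - 8 = -5)
p(k, L) = -5*k
p(-17, -7)/u = -5*(-17)/2595 = 85*(1/2595) = 17/519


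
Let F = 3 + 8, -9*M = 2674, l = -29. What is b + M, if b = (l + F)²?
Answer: 242/9 ≈ 26.889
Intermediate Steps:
M = -2674/9 (M = -⅑*2674 = -2674/9 ≈ -297.11)
F = 11
b = 324 (b = (-29 + 11)² = (-18)² = 324)
b + M = 324 - 2674/9 = 242/9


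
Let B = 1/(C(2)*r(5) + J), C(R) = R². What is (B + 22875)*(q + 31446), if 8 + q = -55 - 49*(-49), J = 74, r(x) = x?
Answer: 36322039892/47 ≈ 7.7281e+8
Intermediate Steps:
q = 2338 (q = -8 + (-55 - 49*(-49)) = -8 + (-55 + 2401) = -8 + 2346 = 2338)
B = 1/94 (B = 1/(2²*5 + 74) = 1/(4*5 + 74) = 1/(20 + 74) = 1/94 ≈ 0.010638)
(B + 22875)*(q + 31446) = (1/94 + 22875)*(2338 + 31446) = (2150251/94)*33784 = 36322039892/47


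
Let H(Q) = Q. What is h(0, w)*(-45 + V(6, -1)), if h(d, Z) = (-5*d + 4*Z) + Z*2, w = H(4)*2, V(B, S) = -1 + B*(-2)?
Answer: -2784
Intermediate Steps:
V(B, S) = -1 - 2*B
w = 8 (w = 4*2 = 8)
h(d, Z) = -5*d + 6*Z (h(d, Z) = (-5*d + 4*Z) + 2*Z = -5*d + 6*Z)
h(0, w)*(-45 + V(6, -1)) = (-5*0 + 6*8)*(-45 + (-1 - 2*6)) = (0 + 48)*(-45 + (-1 - 12)) = 48*(-45 - 13) = 48*(-58) = -2784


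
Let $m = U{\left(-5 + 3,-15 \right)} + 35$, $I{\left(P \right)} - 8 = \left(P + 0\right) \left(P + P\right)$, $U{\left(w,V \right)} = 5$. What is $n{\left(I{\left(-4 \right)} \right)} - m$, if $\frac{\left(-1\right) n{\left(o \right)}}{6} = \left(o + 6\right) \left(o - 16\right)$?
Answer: $-6664$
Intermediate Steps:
$I{\left(P \right)} = 8 + 2 P^{2}$ ($I{\left(P \right)} = 8 + \left(P + 0\right) \left(P + P\right) = 8 + P 2 P = 8 + 2 P^{2}$)
$m = 40$ ($m = 5 + 35 = 40$)
$n{\left(o \right)} = - 6 \left(-16 + o\right) \left(6 + o\right)$ ($n{\left(o \right)} = - 6 \left(o + 6\right) \left(o - 16\right) = - 6 \left(6 + o\right) \left(-16 + o\right) = - 6 \left(-16 + o\right) \left(6 + o\right)$)
$n{\left(I{\left(-4 \right)} \right)} - m = \left(576 - 6 \left(8 + 2 \left(-4\right)^{2}\right)^{2} + 60 \left(8 + 2 \left(-4\right)^{2}\right)\right) - 40 = \left(576 - 6 \left(8 + 2 \cdot 16\right)^{2} + 60 \left(8 + 2 \cdot 16\right)\right) - 40 = \left(576 - 6 \left(8 + 32\right)^{2} + 60 \left(8 + 32\right)\right) - 40 = \left(576 - 6 \cdot 40^{2} + 60 \cdot 40\right) - 40 = \left(576 - 9600 + 2400\right) - 40 = -6624 - 40 = -6664$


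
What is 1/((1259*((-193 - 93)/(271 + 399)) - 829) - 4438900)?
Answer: -335/1487489252 ≈ -2.2521e-7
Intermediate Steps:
1/((1259*((-193 - 93)/(271 + 399)) - 829) - 4438900) = 1/((1259*(-286/670) - 829) - 4438900) = 1/((1259*(-286*1/670) - 829) - 4438900) = 1/((1259*(-143/335) - 829) - 4438900) = 1/((-180037/335 - 829) - 4438900) = 1/(-457752/335 - 4438900) = 1/(-1487489252/335) = -335/1487489252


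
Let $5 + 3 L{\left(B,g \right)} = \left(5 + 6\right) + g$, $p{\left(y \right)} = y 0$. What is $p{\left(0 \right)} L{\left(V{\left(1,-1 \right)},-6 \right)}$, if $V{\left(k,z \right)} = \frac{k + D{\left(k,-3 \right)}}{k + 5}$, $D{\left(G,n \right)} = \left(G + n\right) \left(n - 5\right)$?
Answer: $0$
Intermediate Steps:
$p{\left(y \right)} = 0$
$D{\left(G,n \right)} = \left(-5 + n\right) \left(G + n\right)$ ($D{\left(G,n \right)} = \left(G + n\right) \left(-5 + n\right) = \left(-5 + n\right) \left(G + n\right)$)
$V{\left(k,z \right)} = \frac{24 - 7 k}{5 + k}$ ($V{\left(k,z \right)} = \frac{k - \left(-15 - 9 + 5 k - k \left(-3\right)\right)}{k + 5} = \frac{k + \left(9 - 5 k + 15 - 3 k\right)}{5 + k} = \frac{k - \left(-24 + 8 k\right)}{5 + k} = \frac{24 - 7 k}{5 + k}$)
$L{\left(B,g \right)} = 2 + \frac{g}{3}$ ($L{\left(B,g \right)} = - \frac{5}{3} + \frac{\left(5 + 6\right) + g}{3} = - \frac{5}{3} + \frac{11 + g}{3} = - \frac{5}{3} + \left(\frac{11}{3} + \frac{g}{3}\right) = 2 + \frac{g}{3}$)
$p{\left(0 \right)} L{\left(V{\left(1,-1 \right)},-6 \right)} = 0 \left(2 + \frac{1}{3} \left(-6\right)\right) = 0 \left(2 - 2\right) = 0 \cdot 0 = 0$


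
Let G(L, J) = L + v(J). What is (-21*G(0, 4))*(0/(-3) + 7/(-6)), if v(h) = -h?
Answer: -98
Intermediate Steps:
G(L, J) = L - J
(-21*G(0, 4))*(0/(-3) + 7/(-6)) = (-21*(0 - 1*4))*(0/(-3) + 7/(-6)) = (-21*(0 - 4))*(0*(-1/3) + 7*(-1/6)) = (-21*(-4))*(0 - 7/6) = 84*(-7/6) = -98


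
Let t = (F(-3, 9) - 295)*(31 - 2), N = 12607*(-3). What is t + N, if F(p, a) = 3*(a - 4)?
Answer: -45941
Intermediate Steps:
F(p, a) = -12 + 3*a (F(p, a) = 3*(-4 + a) = -12 + 3*a)
N = -37821
t = -8120 (t = ((-12 + 3*9) - 295)*(31 - 2) = ((-12 + 27) - 295)*29 = (15 - 295)*29 = -280*29 = -8120)
t + N = -8120 - 37821 = -45941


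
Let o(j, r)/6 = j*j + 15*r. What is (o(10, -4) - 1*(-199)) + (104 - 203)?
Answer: 340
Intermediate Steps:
o(j, r) = 6*j² + 90*r (o(j, r) = 6*(j*j + 15*r) = 6*(j² + 15*r) = 6*j² + 90*r)
(o(10, -4) - 1*(-199)) + (104 - 203) = ((6*10² + 90*(-4)) - 1*(-199)) + (104 - 203) = ((6*100 - 360) + 199) - 99 = ((600 - 360) + 199) - 99 = (240 + 199) - 99 = 439 - 99 = 340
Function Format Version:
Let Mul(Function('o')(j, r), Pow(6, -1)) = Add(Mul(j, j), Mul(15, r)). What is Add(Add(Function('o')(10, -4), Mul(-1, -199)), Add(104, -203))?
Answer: 340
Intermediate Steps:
Function('o')(j, r) = Add(Mul(6, Pow(j, 2)), Mul(90, r)) (Function('o')(j, r) = Mul(6, Add(Mul(j, j), Mul(15, r))) = Mul(6, Add(Pow(j, 2), Mul(15, r))) = Add(Mul(6, Pow(j, 2)), Mul(90, r)))
Add(Add(Function('o')(10, -4), Mul(-1, -199)), Add(104, -203)) = Add(Add(Add(Mul(6, Pow(10, 2)), Mul(90, -4)), Mul(-1, -199)), Add(104, -203)) = Add(Add(Add(Mul(6, 100), -360), 199), -99) = Add(Add(Add(600, -360), 199), -99) = Add(Add(240, 199), -99) = Add(439, -99) = 340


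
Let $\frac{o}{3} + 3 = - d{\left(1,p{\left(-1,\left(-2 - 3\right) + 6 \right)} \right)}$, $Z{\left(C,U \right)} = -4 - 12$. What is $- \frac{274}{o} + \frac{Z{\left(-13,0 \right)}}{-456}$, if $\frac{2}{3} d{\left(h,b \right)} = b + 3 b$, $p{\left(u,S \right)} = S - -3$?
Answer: $\frac{5260}{1539} \approx 3.4178$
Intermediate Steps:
$Z{\left(C,U \right)} = -16$ ($Z{\left(C,U \right)} = -4 - 12 = -16$)
$p{\left(u,S \right)} = 3 + S$ ($p{\left(u,S \right)} = S + 3 = 3 + S$)
$d{\left(h,b \right)} = 6 b$ ($d{\left(h,b \right)} = \frac{3 \left(b + 3 b\right)}{2} = \frac{3 \cdot 4 b}{2} = 6 b$)
$o = -81$ ($o = -9 + 3 \left(- 6 \left(3 + \left(\left(-2 - 3\right) + 6\right)\right)\right) = -9 + 3 \left(- 6 \left(3 + \left(-5 + 6\right)\right)\right) = -9 + 3 \left(- 6 \left(3 + 1\right)\right) = -9 + 3 \left(- 6 \cdot 4\right) = -9 + 3 \left(\left(-1\right) 24\right) = -9 + 3 \left(-24\right) = -9 - 72 = -81$)
$- \frac{274}{o} + \frac{Z{\left(-13,0 \right)}}{-456} = - \frac{274}{-81} - \frac{16}{-456} = \left(-274\right) \left(- \frac{1}{81}\right) - - \frac{2}{57} = \frac{274}{81} + \frac{2}{57} = \frac{5260}{1539}$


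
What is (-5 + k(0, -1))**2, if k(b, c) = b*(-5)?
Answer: 25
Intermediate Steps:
k(b, c) = -5*b
(-5 + k(0, -1))**2 = (-5 - 5*0)**2 = (-5 + 0)**2 = (-5)**2 = 25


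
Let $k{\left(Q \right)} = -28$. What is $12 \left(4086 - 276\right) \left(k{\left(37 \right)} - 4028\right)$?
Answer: $-185440320$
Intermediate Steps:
$12 \left(4086 - 276\right) \left(k{\left(37 \right)} - 4028\right) = 12 \left(4086 - 276\right) \left(-28 - 4028\right) = 12 \cdot 3810 \left(-4056\right) = 12 \left(-15453360\right) = -185440320$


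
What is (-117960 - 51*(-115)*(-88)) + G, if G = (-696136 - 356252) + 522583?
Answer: -1163885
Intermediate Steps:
G = -529805 (G = -1052388 + 522583 = -529805)
(-117960 - 51*(-115)*(-88)) + G = (-117960 - 51*(-115)*(-88)) - 529805 = (-117960 + 5865*(-88)) - 529805 = (-117960 - 516120) - 529805 = -634080 - 529805 = -1163885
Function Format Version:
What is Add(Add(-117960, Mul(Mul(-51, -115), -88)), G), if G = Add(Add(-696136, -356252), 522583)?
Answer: -1163885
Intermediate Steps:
G = -529805 (G = Add(-1052388, 522583) = -529805)
Add(Add(-117960, Mul(Mul(-51, -115), -88)), G) = Add(Add(-117960, Mul(Mul(-51, -115), -88)), -529805) = Add(Add(-117960, Mul(5865, -88)), -529805) = Add(Add(-117960, -516120), -529805) = Add(-634080, -529805) = -1163885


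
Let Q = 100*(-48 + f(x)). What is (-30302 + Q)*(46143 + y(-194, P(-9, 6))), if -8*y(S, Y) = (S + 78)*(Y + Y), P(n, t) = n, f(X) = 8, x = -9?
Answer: -1573844364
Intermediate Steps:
Q = -4000 (Q = 100*(-48 + 8) = 100*(-40) = -4000)
y(S, Y) = -Y*(78 + S)/4 (y(S, Y) = -(S + 78)*(Y + Y)/8 = -(78 + S)*2*Y/8 = -Y*(78 + S)/4)
(-30302 + Q)*(46143 + y(-194, P(-9, 6))) = (-30302 - 4000)*(46143 - ¼*(-9)*(78 - 194)) = -34302*(46143 - ¼*(-9)*(-116)) = -34302*(46143 - 261) = -34302*45882 = -1573844364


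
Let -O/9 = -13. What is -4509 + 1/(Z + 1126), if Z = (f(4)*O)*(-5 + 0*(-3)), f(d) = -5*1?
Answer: -18265958/4051 ≈ -4509.0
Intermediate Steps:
f(d) = -5
O = 117 (O = -9*(-13) = 117)
Z = 2925 (Z = (-5*117)*(-5 + 0*(-3)) = -585*(-5 + 0) = -585*(-5) = 2925)
-4509 + 1/(Z + 1126) = -4509 + 1/(2925 + 1126) = -4509 + 1/4051 = -18265958/4051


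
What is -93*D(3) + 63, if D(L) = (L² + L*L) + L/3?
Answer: -1704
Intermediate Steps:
D(L) = 2*L² + L/3 (D(L) = (L² + L²) + L*(⅓) = 2*L² + L/3)
-93*D(3) + 63 = -31*3*(1 + 6*3) + 63 = -31*3*(1 + 18) + 63 = -31*3*19 + 63 = -93*19 + 63 = -1767 + 63 = -1704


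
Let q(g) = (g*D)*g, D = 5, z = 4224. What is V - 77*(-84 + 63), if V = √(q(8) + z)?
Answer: 1617 + 8*√71 ≈ 1684.4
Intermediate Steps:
q(g) = 5*g² (q(g) = (g*5)*g = (5*g)*g = 5*g²)
V = 8*√71 (V = √(5*8² + 4224) = √(5*64 + 4224) = √(320 + 4224) = √4544 = 8*√71 ≈ 67.409)
V - 77*(-84 + 63) = 8*√71 - 77*(-84 + 63) = 8*√71 - 77*(-21) = 8*√71 + 1617 = 1617 + 8*√71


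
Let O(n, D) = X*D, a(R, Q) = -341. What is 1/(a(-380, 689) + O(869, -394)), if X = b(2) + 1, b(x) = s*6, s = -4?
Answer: 1/8721 ≈ 0.00011467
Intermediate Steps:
b(x) = -24 (b(x) = -4*6 = -24)
X = -23 (X = -24 + 1 = -23)
O(n, D) = -23*D
1/(a(-380, 689) + O(869, -394)) = 1/(-341 - 23*(-394)) = 1/(-341 + 9062) = 1/8721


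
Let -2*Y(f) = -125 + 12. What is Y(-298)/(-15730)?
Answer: -113/31460 ≈ -0.0035919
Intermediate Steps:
Y(f) = 113/2 (Y(f) = -(-125 + 12)/2 = -½*(-113) = 113/2)
Y(-298)/(-15730) = (113/2)/(-15730) = (113/2)*(-1/15730) = -113/31460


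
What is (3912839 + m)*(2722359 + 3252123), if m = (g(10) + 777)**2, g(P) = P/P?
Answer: 26993444537286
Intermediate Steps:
g(P) = 1
m = 605284 (m = (1 + 777)**2 = 778**2 = 605284)
(3912839 + m)*(2722359 + 3252123) = (3912839 + 605284)*(2722359 + 3252123) = 4518123*5974482 = 26993444537286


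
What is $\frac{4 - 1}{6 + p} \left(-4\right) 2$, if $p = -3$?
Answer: $-8$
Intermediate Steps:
$\frac{4 - 1}{6 + p} \left(-4\right) 2 = \frac{4 - 1}{6 - 3} \left(-4\right) 2 = \frac{3}{3} \left(-4\right) 2 = 3 \cdot \frac{1}{3} \left(-4\right) 2 = 1 \left(-4\right) 2 = \left(-4\right) 2 = -8$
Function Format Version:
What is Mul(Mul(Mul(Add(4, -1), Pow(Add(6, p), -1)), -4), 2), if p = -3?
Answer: -8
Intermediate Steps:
Mul(Mul(Mul(Add(4, -1), Pow(Add(6, p), -1)), -4), 2) = Mul(Mul(Mul(Add(4, -1), Pow(Add(6, -3), -1)), -4), 2) = Mul(Mul(Mul(3, Pow(3, -1)), -4), 2) = Mul(Mul(Mul(3, Rational(1, 3)), -4), 2) = Mul(Mul(1, -4), 2) = Mul(-4, 2) = -8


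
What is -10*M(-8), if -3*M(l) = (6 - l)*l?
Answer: -1120/3 ≈ -373.33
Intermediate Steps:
M(l) = -l*(6 - l)/3 (M(l) = -(6 - l)*l/3 = -l*(6 - l)/3)
-10*M(-8) = -10*(-8)*(-6 - 8)/3 = -10*(-8)*(-14)/3 = -10*112/3 = -1120/3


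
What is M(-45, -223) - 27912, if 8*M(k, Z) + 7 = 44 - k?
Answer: -111607/4 ≈ -27902.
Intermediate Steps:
M(k, Z) = 37/8 - k/8 (M(k, Z) = -7/8 + (44 - k)/8 = -7/8 + (11/2 - k/8) = 37/8 - k/8)
M(-45, -223) - 27912 = (37/8 - ⅛*(-45)) - 27912 = (37/8 + 45/8) - 27912 = 41/4 - 27912 = -111607/4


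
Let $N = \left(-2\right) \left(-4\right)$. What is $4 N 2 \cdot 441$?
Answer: $28224$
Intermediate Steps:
$N = 8$
$4 N 2 \cdot 441 = 4 \cdot 8 \cdot 2 \cdot 441 = 32 \cdot 2 \cdot 441 = 64 \cdot 441 = 28224$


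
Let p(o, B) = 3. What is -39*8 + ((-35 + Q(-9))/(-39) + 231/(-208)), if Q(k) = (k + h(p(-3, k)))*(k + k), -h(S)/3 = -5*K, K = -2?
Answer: -206053/624 ≈ -330.21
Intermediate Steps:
h(S) = -30 (h(S) = -(-15)*(-2) = -3*10 = -30)
Q(k) = 2*k*(-30 + k) (Q(k) = (k - 30)*(k + k) = (-30 + k)*(2*k) = 2*k*(-30 + k))
-39*8 + ((-35 + Q(-9))/(-39) + 231/(-208)) = -39*8 + ((-35 + 2*(-9)*(-30 - 9))/(-39) + 231/(-208)) = -312 + ((-35 + 2*(-9)*(-39))*(-1/39) + 231*(-1/208)) = -312 + ((-35 + 702)*(-1/39) - 231/208) = -312 + (667*(-1/39) - 231/208) = -312 + (-667/39 - 231/208) = -312 - 11365/624 = -206053/624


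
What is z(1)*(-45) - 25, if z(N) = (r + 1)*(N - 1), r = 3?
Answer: -25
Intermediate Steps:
z(N) = -4 + 4*N (z(N) = (3 + 1)*(N - 1) = 4*(-1 + N) = -4 + 4*N)
z(1)*(-45) - 25 = (-4 + 4*1)*(-45) - 25 = (-4 + 4)*(-45) - 25 = 0*(-45) - 25 = 0 - 25 = -25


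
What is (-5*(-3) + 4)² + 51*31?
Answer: 1942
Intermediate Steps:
(-5*(-3) + 4)² + 51*31 = (15 + 4)² + 1581 = 19² + 1581 = 361 + 1581 = 1942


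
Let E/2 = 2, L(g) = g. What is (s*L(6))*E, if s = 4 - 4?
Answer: 0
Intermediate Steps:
s = 0
E = 4 (E = 2*2 = 4)
(s*L(6))*E = (0*6)*4 = 0*4 = 0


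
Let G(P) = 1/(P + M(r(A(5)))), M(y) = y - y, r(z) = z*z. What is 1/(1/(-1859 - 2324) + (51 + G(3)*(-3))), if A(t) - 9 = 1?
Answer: 4183/209149 ≈ 0.020000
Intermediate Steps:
A(t) = 10 (A(t) = 9 + 1 = 10)
r(z) = z²
M(y) = 0
G(P) = 1/P (G(P) = 1/(P + 0) = 1/P)
1/(1/(-1859 - 2324) + (51 + G(3)*(-3))) = 1/(1/(-1859 - 2324) + (51 - 3/3)) = 1/(1/(-4183) + (51 + (⅓)*(-3))) = 1/(-1/4183 + (51 - 1)) = 1/(-1/4183 + 50) = 1/(209149/4183) = 4183/209149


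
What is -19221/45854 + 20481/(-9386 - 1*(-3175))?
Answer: -1058517405/284799194 ≈ -3.7167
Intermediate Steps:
-19221/45854 + 20481/(-9386 - 1*(-3175)) = -19221*1/45854 + 20481/(-9386 + 3175) = -19221/45854 + 20481/(-6211) = -19221/45854 + 20481*(-1/6211) = -19221/45854 - 20481/6211 = -1058517405/284799194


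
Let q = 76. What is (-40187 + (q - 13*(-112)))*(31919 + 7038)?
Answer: -1505882835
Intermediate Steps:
(-40187 + (q - 13*(-112)))*(31919 + 7038) = (-40187 + (76 - 13*(-112)))*(31919 + 7038) = (-40187 + (76 + 1456))*38957 = (-40187 + 1532)*38957 = -38655*38957 = -1505882835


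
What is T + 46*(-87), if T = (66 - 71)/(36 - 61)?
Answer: -20009/5 ≈ -4001.8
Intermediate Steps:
T = ⅕ (T = -5/(-25) = -5*(-1/25) = ⅕ ≈ 0.20000)
T + 46*(-87) = ⅕ + 46*(-87) = ⅕ - 4002 = -20009/5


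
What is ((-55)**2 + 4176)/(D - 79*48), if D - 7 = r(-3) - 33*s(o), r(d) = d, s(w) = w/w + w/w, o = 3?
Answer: -7201/3854 ≈ -1.8684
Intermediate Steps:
s(w) = 2 (s(w) = 1 + 1 = 2)
D = -62 (D = 7 + (-3 - 33*2) = 7 + (-3 - 66) = 7 - 69 = -62)
((-55)**2 + 4176)/(D - 79*48) = ((-55)**2 + 4176)/(-62 - 79*48) = (3025 + 4176)/(-62 - 3792) = 7201/(-3854) = 7201*(-1/3854) = -7201/3854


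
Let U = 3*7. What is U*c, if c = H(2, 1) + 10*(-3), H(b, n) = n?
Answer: -609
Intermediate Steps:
c = -29 (c = 1 + 10*(-3) = 1 - 30 = -29)
U = 21
U*c = 21*(-29) = -609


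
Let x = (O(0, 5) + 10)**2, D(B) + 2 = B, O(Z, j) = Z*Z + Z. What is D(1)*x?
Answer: -100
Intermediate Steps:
O(Z, j) = Z + Z**2 (O(Z, j) = Z**2 + Z = Z + Z**2)
D(B) = -2 + B
x = 100 (x = (0*(1 + 0) + 10)**2 = (0*1 + 10)**2 = (0 + 10)**2 = 10**2 = 100)
D(1)*x = (-2 + 1)*100 = -1*100 = -100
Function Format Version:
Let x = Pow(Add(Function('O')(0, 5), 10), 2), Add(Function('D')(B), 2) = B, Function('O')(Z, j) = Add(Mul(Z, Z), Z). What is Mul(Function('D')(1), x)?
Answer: -100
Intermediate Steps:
Function('O')(Z, j) = Add(Z, Pow(Z, 2)) (Function('O')(Z, j) = Add(Pow(Z, 2), Z) = Add(Z, Pow(Z, 2)))
Function('D')(B) = Add(-2, B)
x = 100 (x = Pow(Add(Mul(0, Add(1, 0)), 10), 2) = Pow(Add(Mul(0, 1), 10), 2) = Pow(Add(0, 10), 2) = Pow(10, 2) = 100)
Mul(Function('D')(1), x) = Mul(Add(-2, 1), 100) = Mul(-1, 100) = -100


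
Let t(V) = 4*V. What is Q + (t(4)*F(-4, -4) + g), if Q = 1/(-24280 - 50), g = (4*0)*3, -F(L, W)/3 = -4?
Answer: 4671359/24330 ≈ 192.00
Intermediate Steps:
F(L, W) = 12 (F(L, W) = -3*(-4) = 12)
g = 0 (g = 0*3 = 0)
Q = -1/24330 (Q = 1/(-24330) = -1/24330 ≈ -4.1102e-5)
Q + (t(4)*F(-4, -4) + g) = -1/24330 + ((4*4)*12 + 0) = -1/24330 + (16*12 + 0) = -1/24330 + (192 + 0) = -1/24330 + 192 = 4671359/24330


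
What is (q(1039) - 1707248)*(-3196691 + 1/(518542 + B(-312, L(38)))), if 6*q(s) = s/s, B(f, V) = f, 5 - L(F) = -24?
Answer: 16969577489796911423/3109380 ≈ 5.4575e+12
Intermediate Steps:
L(F) = 29 (L(F) = 5 - 1*(-24) = 5 + 24 = 29)
q(s) = ⅙ (q(s) = (s/s)/6 = (⅙)*1 = ⅙)
(q(1039) - 1707248)*(-3196691 + 1/(518542 + B(-312, L(38)))) = (⅙ - 1707248)*(-3196691 + 1/(518542 - 312)) = -10243487*(-3196691 + 1/518230)/6 = -10243487/6*(-1656621176929/518230) = 16969577489796911423/3109380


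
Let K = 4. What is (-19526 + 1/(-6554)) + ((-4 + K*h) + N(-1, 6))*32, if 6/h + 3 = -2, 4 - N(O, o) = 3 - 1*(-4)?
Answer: -652240977/32770 ≈ -19904.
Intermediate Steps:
N(O, o) = -3 (N(O, o) = 4 - (3 - 1*(-4)) = 4 - (3 + 4) = 4 - 1*7 = 4 - 7 = -3)
h = -6/5 (h = 6/(-3 - 2) = 6/(-5) = 6*(-1/5) = -6/5 ≈ -1.2000)
(-19526 + 1/(-6554)) + ((-4 + K*h) + N(-1, 6))*32 = (-19526 + 1/(-6554)) + ((-4 + 4*(-6/5)) - 3)*32 = (-19526 - 1/6554) + ((-4 - 24/5) - 3)*32 = -127973405/6554 + (-44/5 - 3)*32 = -127973405/6554 - 59/5*32 = -127973405/6554 - 1888/5 = -652240977/32770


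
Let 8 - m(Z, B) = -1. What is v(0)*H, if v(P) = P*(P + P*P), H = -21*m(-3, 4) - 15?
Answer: 0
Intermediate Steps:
m(Z, B) = 9 (m(Z, B) = 8 - 1*(-1) = 8 + 1 = 9)
H = -204 (H = -21*9 - 15 = -189 - 15 = -204)
v(P) = P*(P + P²)
v(0)*H = (0²*(1 + 0))*(-204) = (0*1)*(-204) = 0*(-204) = 0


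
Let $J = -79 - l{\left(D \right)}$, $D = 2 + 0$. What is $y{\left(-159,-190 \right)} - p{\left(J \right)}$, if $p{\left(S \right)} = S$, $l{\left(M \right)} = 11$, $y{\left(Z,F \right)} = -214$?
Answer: $-124$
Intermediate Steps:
$D = 2$
$J = -90$ ($J = -79 - 11 = -90$)
$y{\left(-159,-190 \right)} - p{\left(J \right)} = -214 - -90 = -214 + 90 = -124$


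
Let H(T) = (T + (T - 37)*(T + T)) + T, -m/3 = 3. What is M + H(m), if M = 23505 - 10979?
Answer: 13336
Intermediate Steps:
m = -9 (m = -3*3 = -9)
M = 12526
H(T) = 2*T + 2*T*(-37 + T) (H(T) = (T + (-37 + T)*(2*T)) + T = (T + 2*T*(-37 + T)) + T = 2*T + 2*T*(-37 + T))
M + H(m) = 12526 + 2*(-9)*(-36 - 9) = 12526 + 2*(-9)*(-45) = 12526 + 810 = 13336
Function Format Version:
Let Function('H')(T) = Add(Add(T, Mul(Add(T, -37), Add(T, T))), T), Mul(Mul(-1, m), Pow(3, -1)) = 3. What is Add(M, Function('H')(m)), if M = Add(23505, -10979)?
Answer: 13336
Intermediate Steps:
m = -9 (m = Mul(-3, 3) = -9)
M = 12526
Function('H')(T) = Add(Mul(2, T), Mul(2, T, Add(-37, T))) (Function('H')(T) = Add(Add(T, Mul(Add(-37, T), Mul(2, T))), T) = Add(Add(T, Mul(2, T, Add(-37, T))), T) = Add(Mul(2, T), Mul(2, T, Add(-37, T))))
Add(M, Function('H')(m)) = Add(12526, Mul(2, -9, Add(-36, -9))) = Add(12526, Mul(2, -9, -45)) = Add(12526, 810) = 13336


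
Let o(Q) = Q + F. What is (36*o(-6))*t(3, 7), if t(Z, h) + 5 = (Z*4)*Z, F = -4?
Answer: -11160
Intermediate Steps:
o(Q) = -4 + Q (o(Q) = Q - 4 = -4 + Q)
t(Z, h) = -5 + 4*Z² (t(Z, h) = -5 + (Z*4)*Z = -5 + (4*Z)*Z = -5 + 4*Z²)
(36*o(-6))*t(3, 7) = (36*(-4 - 6))*(-5 + 4*3²) = (36*(-10))*(-5 + 4*9) = -360*(-5 + 36) = -360*31 = -11160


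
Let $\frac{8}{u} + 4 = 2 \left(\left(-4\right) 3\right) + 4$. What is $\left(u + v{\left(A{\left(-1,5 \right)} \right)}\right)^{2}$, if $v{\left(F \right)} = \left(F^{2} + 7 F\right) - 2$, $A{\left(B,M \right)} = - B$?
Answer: $\frac{289}{9} \approx 32.111$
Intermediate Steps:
$v{\left(F \right)} = -2 + F^{2} + 7 F$
$u = - \frac{1}{3}$ ($u = \frac{8}{-4 + \left(2 \left(\left(-4\right) 3\right) + 4\right)} = \frac{8}{-4 + \left(2 \left(-12\right) + 4\right)} = \frac{8}{-4 + \left(-24 + 4\right)} = \frac{8}{-4 - 20} = \frac{8}{-24} = 8 \left(- \frac{1}{24}\right) = - \frac{1}{3} \approx -0.33333$)
$\left(u + v{\left(A{\left(-1,5 \right)} \right)}\right)^{2} = \left(- \frac{1}{3} + \left(-2 + \left(\left(-1\right) \left(-1\right)\right)^{2} + 7 \left(\left(-1\right) \left(-1\right)\right)\right)\right)^{2} = \left(- \frac{1}{3} + \left(-2 + 1^{2} + 7 \cdot 1\right)\right)^{2} = \left(- \frac{1}{3} + \left(-2 + 1 + 7\right)\right)^{2} = \left(- \frac{1}{3} + 6\right)^{2} = \left(\frac{17}{3}\right)^{2} = \frac{289}{9}$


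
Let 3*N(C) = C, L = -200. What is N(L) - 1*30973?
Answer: -93119/3 ≈ -31040.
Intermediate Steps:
N(C) = C/3
N(L) - 1*30973 = (1/3)*(-200) - 1*30973 = -200/3 - 30973 = -93119/3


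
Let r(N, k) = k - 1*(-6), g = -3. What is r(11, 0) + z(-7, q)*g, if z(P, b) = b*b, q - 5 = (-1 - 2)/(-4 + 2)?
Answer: -483/4 ≈ -120.75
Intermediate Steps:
q = 13/2 (q = 5 + (-1 - 2)/(-4 + 2) = 5 - 3/(-2) = 5 - 3*(-½) = 5 + 3/2 = 13/2 ≈ 6.5000)
r(N, k) = 6 + k (r(N, k) = k + 6 = 6 + k)
z(P, b) = b²
r(11, 0) + z(-7, q)*g = (6 + 0) + (13/2)²*(-3) = 6 + (169/4)*(-3) = 6 - 507/4 = -483/4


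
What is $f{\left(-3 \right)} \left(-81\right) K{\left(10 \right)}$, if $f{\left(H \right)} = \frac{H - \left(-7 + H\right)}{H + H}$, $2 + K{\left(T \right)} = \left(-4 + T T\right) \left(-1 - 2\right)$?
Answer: $-27405$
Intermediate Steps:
$K{\left(T \right)} = 10 - 3 T^{2}$ ($K{\left(T \right)} = -2 + \left(-4 + T T\right) \left(-1 - 2\right) = -2 + \left(-4 + T^{2}\right) \left(-3\right) = -2 - \left(-12 + 3 T^{2}\right) = 10 - 3 T^{2}$)
$f{\left(H \right)} = \frac{7}{2 H}$
$f{\left(-3 \right)} \left(-81\right) K{\left(10 \right)} = \frac{7}{2 \left(-3\right)} \left(-81\right) \left(10 - 3 \cdot 10^{2}\right) = \frac{7}{2} \left(- \frac{1}{3}\right) \left(-81\right) \left(10 - 300\right) = \left(- \frac{7}{6}\right) \left(-81\right) \left(10 - 300\right) = \frac{189}{2} \left(-290\right) = -27405$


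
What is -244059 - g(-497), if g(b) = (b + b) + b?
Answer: -242568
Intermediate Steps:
g(b) = 3*b (g(b) = 2*b + b = 3*b)
-244059 - g(-497) = -244059 - 3*(-497) = -244059 - 1*(-1491) = -244059 + 1491 = -242568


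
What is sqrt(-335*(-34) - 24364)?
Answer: I*sqrt(12974) ≈ 113.9*I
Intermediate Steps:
sqrt(-335*(-34) - 24364) = sqrt(11390 - 24364) = sqrt(-12974) = I*sqrt(12974)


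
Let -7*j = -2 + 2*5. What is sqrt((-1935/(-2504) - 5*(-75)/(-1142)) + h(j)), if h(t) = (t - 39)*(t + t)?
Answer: sqrt(2308901965710134)/5004244 ≈ 9.6021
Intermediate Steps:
j = -8/7 (j = -(-2 + 2*5)/7 = -(-2 + 10)/7 = -1/7*8 = -8/7 ≈ -1.1429)
h(t) = 2*t*(-39 + t) (h(t) = (-39 + t)*(2*t) = 2*t*(-39 + t))
sqrt((-1935/(-2504) - 5*(-75)/(-1142)) + h(j)) = sqrt((-1935/(-2504) - 5*(-75)/(-1142)) + 2*(-8/7)*(-39 - 8/7)) = sqrt((-1935*(-1/2504) + 375*(-1/1142)) + 2*(-8/7)*(-281/7)) = sqrt((1935/2504 - 375/1142) + 4496/49) = sqrt(635385/1429784 + 4496/49) = sqrt(6459442729/70059416) = sqrt(2308901965710134)/5004244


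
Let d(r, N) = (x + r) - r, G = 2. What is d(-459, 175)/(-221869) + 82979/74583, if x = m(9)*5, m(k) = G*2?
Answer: 18408976091/16547655627 ≈ 1.1125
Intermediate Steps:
m(k) = 4 (m(k) = 2*2 = 4)
x = 20 (x = 4*5 = 20)
d(r, N) = 20 (d(r, N) = (20 + r) - r = 20)
d(-459, 175)/(-221869) + 82979/74583 = 20/(-221869) + 82979/74583 = 20*(-1/221869) + 82979*(1/74583) = -20/221869 + 82979/74583 = 18408976091/16547655627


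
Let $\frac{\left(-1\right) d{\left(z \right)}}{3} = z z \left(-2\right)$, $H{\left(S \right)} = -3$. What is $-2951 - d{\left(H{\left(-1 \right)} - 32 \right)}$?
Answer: $-10301$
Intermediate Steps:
$d{\left(z \right)} = 6 z^{2}$ ($d{\left(z \right)} = - 3 z z \left(-2\right) = - 3 z^{2} \left(-2\right) = - 3 \left(- 2 z^{2}\right) = 6 z^{2}$)
$-2951 - d{\left(H{\left(-1 \right)} - 32 \right)} = -2951 - 6 \left(-3 - 32\right)^{2} = -2951 - 6 \left(-35\right)^{2} = -2951 - 6 \cdot 1225 = -2951 - 7350 = -10301$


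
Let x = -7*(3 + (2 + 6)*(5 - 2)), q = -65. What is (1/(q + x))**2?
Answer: 1/64516 ≈ 1.5500e-5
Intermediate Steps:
x = -189 (x = -7*(3 + 8*3) = -7*(3 + 24) = -7*27 = -189)
(1/(q + x))**2 = (1/(-65 - 189))**2 = (1/(-254))**2 = (-1/254)**2 = 1/64516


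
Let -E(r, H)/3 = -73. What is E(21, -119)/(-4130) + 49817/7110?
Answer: 10209356/1468215 ≈ 6.9536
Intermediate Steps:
E(r, H) = 219 (E(r, H) = -3*(-73) = 219)
E(21, -119)/(-4130) + 49817/7110 = 219/(-4130) + 49817/7110 = 219*(-1/4130) + 49817*(1/7110) = -219/4130 + 49817/7110 = 10209356/1468215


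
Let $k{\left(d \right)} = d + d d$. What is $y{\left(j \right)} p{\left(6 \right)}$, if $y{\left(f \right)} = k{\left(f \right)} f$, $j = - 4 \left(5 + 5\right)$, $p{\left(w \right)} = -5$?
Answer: $312000$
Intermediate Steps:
$j = -40$ ($j = \left(-4\right) 10 = -40$)
$k{\left(d \right)} = d + d^{2}$
$y{\left(f \right)} = f^{2} \left(1 + f\right)$ ($y{\left(f \right)} = f \left(1 + f\right) f = f^{2} \left(1 + f\right)$)
$y{\left(j \right)} p{\left(6 \right)} = \left(-40\right)^{2} \left(1 - 40\right) \left(-5\right) = 1600 \left(-39\right) \left(-5\right) = \left(-62400\right) \left(-5\right) = 312000$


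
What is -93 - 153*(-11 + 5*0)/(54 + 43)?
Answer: -7338/97 ≈ -75.650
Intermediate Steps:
-93 - 153*(-11 + 5*0)/(54 + 43) = -93 - 153*(-11 + 0)/97 = -93 - (-1683)/97 = -93 - 153*(-11/97) = -93 + 1683/97 = -7338/97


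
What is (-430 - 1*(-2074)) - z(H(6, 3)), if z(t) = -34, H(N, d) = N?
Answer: 1678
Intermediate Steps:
(-430 - 1*(-2074)) - z(H(6, 3)) = (-430 - 1*(-2074)) - 1*(-34) = (-430 + 2074) + 34 = 1644 + 34 = 1678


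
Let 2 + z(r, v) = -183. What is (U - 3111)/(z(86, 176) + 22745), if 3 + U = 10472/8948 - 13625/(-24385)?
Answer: -2263627065/16408412896 ≈ -0.13796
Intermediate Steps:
z(r, v) = -185 (z(r, v) = -2 - 183 = -185)
U = -13865736/10909849 (U = -3 + (10472/8948 - 13625/(-24385)) = -3 + (10472*(1/8948) - 13625*(-1/24385)) = -3 + (2618/2237 + 2725/4877) = -3 + 18863811/10909849 = -13865736/10909849 ≈ -1.2709)
(U - 3111)/(z(86, 176) + 22745) = (-13865736/10909849 - 3111)/(-185 + 22745) = -33954405975/10909849/22560 = -33954405975/10909849*1/22560 = -2263627065/16408412896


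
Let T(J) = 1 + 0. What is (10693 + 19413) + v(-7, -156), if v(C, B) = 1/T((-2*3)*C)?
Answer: 30107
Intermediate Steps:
T(J) = 1
v(C, B) = 1 (v(C, B) = 1/1 = 1)
(10693 + 19413) + v(-7, -156) = (10693 + 19413) + 1 = 30106 + 1 = 30107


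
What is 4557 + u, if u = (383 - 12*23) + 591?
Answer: 5255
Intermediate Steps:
u = 698 (u = (383 - 276) + 591 = 107 + 591 = 698)
4557 + u = 4557 + 698 = 5255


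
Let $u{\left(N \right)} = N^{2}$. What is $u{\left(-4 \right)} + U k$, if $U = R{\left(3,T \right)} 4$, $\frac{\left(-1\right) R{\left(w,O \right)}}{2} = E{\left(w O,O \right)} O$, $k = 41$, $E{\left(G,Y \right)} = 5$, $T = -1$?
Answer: $1656$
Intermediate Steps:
$R{\left(w,O \right)} = - 10 O$ ($R{\left(w,O \right)} = - 2 \cdot 5 O = - 10 O$)
$U = 40$ ($U = \left(-10\right) \left(-1\right) 4 = 10 \cdot 4 = 40$)
$u{\left(-4 \right)} + U k = \left(-4\right)^{2} + 40 \cdot 41 = 16 + 1640 = 1656$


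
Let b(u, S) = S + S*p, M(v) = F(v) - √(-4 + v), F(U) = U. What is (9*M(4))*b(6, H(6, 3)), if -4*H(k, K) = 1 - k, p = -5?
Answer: -180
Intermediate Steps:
H(k, K) = -¼ + k/4 (H(k, K) = -(1 - k)/4 = -¼ + k/4)
M(v) = v - √(-4 + v)
b(u, S) = -4*S (b(u, S) = S + S*(-5) = S - 5*S = -4*S)
(9*M(4))*b(6, H(6, 3)) = (9*(4 - √(-4 + 4)))*(-4*(-¼ + (¼)*6)) = (9*(4 - √0))*(-4*(-¼ + 3/2)) = (9*(4 - 1*0))*(-4*5/4) = (9*(4 + 0))*(-5) = (9*4)*(-5) = 36*(-5) = -180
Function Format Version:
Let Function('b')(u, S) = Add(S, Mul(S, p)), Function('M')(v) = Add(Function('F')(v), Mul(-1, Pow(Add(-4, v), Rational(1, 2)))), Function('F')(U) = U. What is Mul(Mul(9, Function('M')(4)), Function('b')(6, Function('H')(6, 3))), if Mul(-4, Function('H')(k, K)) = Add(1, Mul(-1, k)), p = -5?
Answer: -180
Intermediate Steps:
Function('H')(k, K) = Add(Rational(-1, 4), Mul(Rational(1, 4), k)) (Function('H')(k, K) = Mul(Rational(-1, 4), Add(1, Mul(-1, k))) = Add(Rational(-1, 4), Mul(Rational(1, 4), k)))
Function('M')(v) = Add(v, Mul(-1, Pow(Add(-4, v), Rational(1, 2))))
Function('b')(u, S) = Mul(-4, S) (Function('b')(u, S) = Add(S, Mul(S, -5)) = Add(S, Mul(-5, S)) = Mul(-4, S))
Mul(Mul(9, Function('M')(4)), Function('b')(6, Function('H')(6, 3))) = Mul(Mul(9, Add(4, Mul(-1, Pow(Add(-4, 4), Rational(1, 2))))), Mul(-4, Add(Rational(-1, 4), Mul(Rational(1, 4), 6)))) = Mul(Mul(9, Add(4, Mul(-1, Pow(0, Rational(1, 2))))), Mul(-4, Add(Rational(-1, 4), Rational(3, 2)))) = Mul(Mul(9, Add(4, Mul(-1, 0))), Mul(-4, Rational(5, 4))) = Mul(Mul(9, Add(4, 0)), -5) = Mul(Mul(9, 4), -5) = Mul(36, -5) = -180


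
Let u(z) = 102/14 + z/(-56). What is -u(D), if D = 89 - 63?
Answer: -191/28 ≈ -6.8214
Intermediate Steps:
D = 26
u(z) = 51/7 - z/56 (u(z) = 102*(1/14) + z*(-1/56) = 51/7 - z/56)
-u(D) = -(51/7 - 1/56*26) = -(51/7 - 13/28) = -1*191/28 = -191/28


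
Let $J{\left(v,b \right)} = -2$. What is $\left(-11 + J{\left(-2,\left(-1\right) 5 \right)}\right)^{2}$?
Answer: $169$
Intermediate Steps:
$\left(-11 + J{\left(-2,\left(-1\right) 5 \right)}\right)^{2} = \left(-11 - 2\right)^{2} = \left(-13\right)^{2} = 169$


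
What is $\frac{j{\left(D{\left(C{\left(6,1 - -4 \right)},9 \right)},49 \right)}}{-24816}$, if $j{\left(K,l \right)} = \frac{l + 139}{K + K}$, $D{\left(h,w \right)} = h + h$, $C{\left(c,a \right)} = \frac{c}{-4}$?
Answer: $\frac{1}{792} \approx 0.0012626$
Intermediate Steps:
$C{\left(c,a \right)} = - \frac{c}{4}$ ($C{\left(c,a \right)} = c \left(- \frac{1}{4}\right) = - \frac{c}{4}$)
$D{\left(h,w \right)} = 2 h$
$j{\left(K,l \right)} = \frac{139 + l}{2 K}$
$\frac{j{\left(D{\left(C{\left(6,1 - -4 \right)},9 \right)},49 \right)}}{-24816} = \frac{\frac{1}{2} \frac{1}{2 \left(\left(- \frac{1}{4}\right) 6\right)} \left(139 + 49\right)}{-24816} = \frac{1}{2} \frac{1}{2 \left(- \frac{3}{2}\right)} 188 \left(- \frac{1}{24816}\right) = \frac{1}{2} \frac{1}{-3} \cdot 188 \left(- \frac{1}{24816}\right) = \frac{1}{2} \left(- \frac{1}{3}\right) 188 \left(- \frac{1}{24816}\right) = \left(- \frac{94}{3}\right) \left(- \frac{1}{24816}\right) = \frac{1}{792}$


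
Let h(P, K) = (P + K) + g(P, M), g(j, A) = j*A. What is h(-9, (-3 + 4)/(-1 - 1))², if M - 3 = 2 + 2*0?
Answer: 11881/4 ≈ 2970.3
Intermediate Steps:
M = 5 (M = 3 + (2 + 2*0) = 3 + (2 + 0) = 3 + 2 = 5)
g(j, A) = A*j
h(P, K) = K + 6*P (h(P, K) = (P + K) + 5*P = (K + P) + 5*P = K + 6*P)
h(-9, (-3 + 4)/(-1 - 1))² = ((-3 + 4)/(-1 - 1) + 6*(-9))² = (1/(-2) - 54)² = (1*(-½) - 54)² = (-½ - 54)² = (-109/2)² = 11881/4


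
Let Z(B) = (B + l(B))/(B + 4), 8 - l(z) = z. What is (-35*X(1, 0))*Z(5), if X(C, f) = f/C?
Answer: 0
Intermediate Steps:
l(z) = 8 - z
Z(B) = 8/(4 + B) (Z(B) = (B + (8 - B))/(B + 4) = 8/(4 + B))
(-35*X(1, 0))*Z(5) = (-0/1)*(8/(4 + 5)) = (-0)*(8/9) = (-35*0)*(8*(⅑)) = 0*(8/9) = 0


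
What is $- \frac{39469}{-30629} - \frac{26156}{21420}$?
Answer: $\frac{11073464}{164018295} \approx 0.067514$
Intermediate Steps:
$- \frac{39469}{-30629} - \frac{26156}{21420} = \left(-39469\right) \left(- \frac{1}{30629}\right) - \frac{6539}{5355} = \frac{39469}{30629} - \frac{6539}{5355} = \frac{11073464}{164018295}$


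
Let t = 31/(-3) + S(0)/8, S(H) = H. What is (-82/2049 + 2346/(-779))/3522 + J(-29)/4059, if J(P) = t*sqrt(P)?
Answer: -2435416/2810857131 - 31*I*sqrt(29)/12177 ≈ -0.00086643 - 0.013709*I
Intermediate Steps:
t = -31/3 (t = 31/(-3) + 0/8 = 31*(-1/3) + 0*(1/8) = -31/3 + 0 = -31/3 ≈ -10.333)
J(P) = -31*sqrt(P)/3
(-82/2049 + 2346/(-779))/3522 + J(-29)/4059 = (-82/2049 + 2346/(-779))/3522 - 31*I*sqrt(29)/3/4059 = (-82*1/2049 + 2346*(-1/779))*(1/3522) - 31*I*sqrt(29)/3*(1/4059) = (-82/2049 - 2346/779)*(1/3522) - 31*I*sqrt(29)/3*(1/4059) = -4870832/1596171*1/3522 - 31*I*sqrt(29)/12177 = -2435416/2810857131 - 31*I*sqrt(29)/12177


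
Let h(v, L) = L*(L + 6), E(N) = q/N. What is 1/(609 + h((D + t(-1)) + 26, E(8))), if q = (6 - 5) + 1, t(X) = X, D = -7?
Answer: 16/9769 ≈ 0.0016378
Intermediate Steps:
q = 2 (q = 1 + 1 = 2)
E(N) = 2/N
h(v, L) = L*(6 + L)
1/(609 + h((D + t(-1)) + 26, E(8))) = 1/(609 + (2/8)*(6 + 2/8)) = 1/(609 + (2*(⅛))*(6 + 2*(⅛))) = 1/(609 + (6 + ¼)/4) = 1/(609 + (¼)*(25/4)) = 1/(609 + 25/16) = 1/(9769/16) = 16/9769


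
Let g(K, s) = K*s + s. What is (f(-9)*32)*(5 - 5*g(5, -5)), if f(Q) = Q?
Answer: -44640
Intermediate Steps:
g(K, s) = s + K*s
(f(-9)*32)*(5 - 5*g(5, -5)) = (-9*32)*(5 - (-25)*(1 + 5)) = -288*(5 - (-25)*6) = -288*(5 - 5*(-30)) = -288*(5 + 150) = -288*155 = -44640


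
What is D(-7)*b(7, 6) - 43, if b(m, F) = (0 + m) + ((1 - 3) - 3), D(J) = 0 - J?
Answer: -29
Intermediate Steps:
D(J) = -J
b(m, F) = -5 + m (b(m, F) = m + (-2 - 3) = m - 5 = -5 + m)
D(-7)*b(7, 6) - 43 = (-1*(-7))*(-5 + 7) - 43 = 7*2 - 43 = 14 - 43 = -29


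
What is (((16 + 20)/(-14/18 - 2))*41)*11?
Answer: -146124/25 ≈ -5845.0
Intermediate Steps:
(((16 + 20)/(-14/18 - 2))*41)*11 = ((36/(-14*1/18 - 2))*41)*11 = ((36/(-7/9 - 2))*41)*11 = ((36/(-25/9))*41)*11 = ((36*(-9/25))*41)*11 = -324/25*41*11 = -13284/25*11 = -146124/25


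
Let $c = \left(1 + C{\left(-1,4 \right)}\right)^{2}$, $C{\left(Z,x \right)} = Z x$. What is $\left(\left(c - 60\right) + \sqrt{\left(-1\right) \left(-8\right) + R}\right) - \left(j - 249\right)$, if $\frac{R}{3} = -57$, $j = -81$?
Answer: $279 + i \sqrt{163} \approx 279.0 + 12.767 i$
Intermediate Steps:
$R = -171$ ($R = 3 \left(-57\right) = -171$)
$c = 9$ ($c = \left(1 - 4\right)^{2} = \left(-3\right)^{2} = 9$)
$\left(\left(c - 60\right) + \sqrt{\left(-1\right) \left(-8\right) + R}\right) - \left(j - 249\right) = \left(\left(9 - 60\right) + \sqrt{\left(-1\right) \left(-8\right) - 171}\right) - \left(-81 - 249\right) = \left(-51 + \sqrt{8 - 171}\right) - \left(-81 - 249\right) = \left(-51 + \sqrt{-163}\right) - -330 = \left(-51 + i \sqrt{163}\right) + 330 = 279 + i \sqrt{163}$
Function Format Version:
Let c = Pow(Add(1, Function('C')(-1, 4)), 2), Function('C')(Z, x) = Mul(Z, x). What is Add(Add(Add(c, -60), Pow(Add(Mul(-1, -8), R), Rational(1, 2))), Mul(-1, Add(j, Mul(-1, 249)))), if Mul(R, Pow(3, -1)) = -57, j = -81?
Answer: Add(279, Mul(I, Pow(163, Rational(1, 2)))) ≈ Add(279.00, Mul(12.767, I))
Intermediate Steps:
R = -171 (R = Mul(3, -57) = -171)
c = 9 (c = Pow(Add(1, Mul(-1, 4)), 2) = Pow(Add(1, -4), 2) = Pow(-3, 2) = 9)
Add(Add(Add(c, -60), Pow(Add(Mul(-1, -8), R), Rational(1, 2))), Mul(-1, Add(j, Mul(-1, 249)))) = Add(Add(Add(9, -60), Pow(Add(Mul(-1, -8), -171), Rational(1, 2))), Mul(-1, Add(-81, Mul(-1, 249)))) = Add(Add(-51, Pow(Add(8, -171), Rational(1, 2))), Mul(-1, Add(-81, -249))) = Add(Add(-51, Pow(-163, Rational(1, 2))), Mul(-1, -330)) = Add(Add(-51, Mul(I, Pow(163, Rational(1, 2)))), 330) = Add(279, Mul(I, Pow(163, Rational(1, 2))))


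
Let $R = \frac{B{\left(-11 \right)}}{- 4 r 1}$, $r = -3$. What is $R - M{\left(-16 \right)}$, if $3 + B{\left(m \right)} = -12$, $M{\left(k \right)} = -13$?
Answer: $\frac{47}{4} \approx 11.75$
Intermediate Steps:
$B{\left(m \right)} = -15$ ($B{\left(m \right)} = -3 - 12 = -15$)
$R = - \frac{5}{4}$ ($R = - \frac{15}{\left(-4\right) \left(-3\right) 1} = - \frac{15}{12 \cdot 1} = - \frac{15}{12} = \left(-15\right) \frac{1}{12} = - \frac{5}{4} \approx -1.25$)
$R - M{\left(-16 \right)} = - \frac{5}{4} - -13 = - \frac{5}{4} + 13 = \frac{47}{4}$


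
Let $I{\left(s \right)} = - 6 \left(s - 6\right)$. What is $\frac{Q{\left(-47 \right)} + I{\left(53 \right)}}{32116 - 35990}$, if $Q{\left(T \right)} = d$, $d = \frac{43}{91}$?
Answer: $\frac{25619}{352534} \approx 0.072671$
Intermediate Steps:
$I{\left(s \right)} = 36 - 6 s$ ($I{\left(s \right)} = - 6 \left(-6 + s\right) = 36 - 6 s$)
$d = \frac{43}{91}$ ($d = 43 \cdot \frac{1}{91} = \frac{43}{91} \approx 0.47253$)
$Q{\left(T \right)} = \frac{43}{91}$
$\frac{Q{\left(-47 \right)} + I{\left(53 \right)}}{32116 - 35990} = \frac{\frac{43}{91} + \left(36 - 318\right)}{32116 - 35990} = \frac{\frac{43}{91} + \left(36 - 318\right)}{-3874} = \left(\frac{43}{91} - 282\right) \left(- \frac{1}{3874}\right) = \left(- \frac{25619}{91}\right) \left(- \frac{1}{3874}\right) = \frac{25619}{352534}$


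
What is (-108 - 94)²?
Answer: 40804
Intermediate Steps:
(-108 - 94)² = (-202)² = 40804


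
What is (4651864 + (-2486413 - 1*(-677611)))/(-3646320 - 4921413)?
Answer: -2843062/8567733 ≈ -0.33183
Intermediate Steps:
(4651864 + (-2486413 - 1*(-677611)))/(-3646320 - 4921413) = (4651864 + (-2486413 + 677611))/(-8567733) = (4651864 - 1808802)*(-1/8567733) = 2843062*(-1/8567733) = -2843062/8567733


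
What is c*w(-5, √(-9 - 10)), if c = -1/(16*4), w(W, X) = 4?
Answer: -1/16 ≈ -0.062500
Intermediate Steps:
c = -1/64 ≈ -0.015625
c*w(-5, √(-9 - 10)) = -1/64*4 = -1/16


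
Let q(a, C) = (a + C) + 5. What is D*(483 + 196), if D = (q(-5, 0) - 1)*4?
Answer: -2716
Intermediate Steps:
q(a, C) = 5 + C + a (q(a, C) = (C + a) + 5 = 5 + C + a)
D = -4 (D = ((5 + 0 - 5) - 1)*4 = (0 - 1)*4 = -1*4 = -4)
D*(483 + 196) = -4*(483 + 196) = -4*679 = -2716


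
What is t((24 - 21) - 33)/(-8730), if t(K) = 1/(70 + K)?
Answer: -1/349200 ≈ -2.8637e-6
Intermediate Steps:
t((24 - 21) - 33)/(-8730) = 1/((70 + ((24 - 21) - 33))*(-8730)) = -1/8730/(70 + (3 - 33)) = -1/8730/(70 - 30) = -1/8730/40 = (1/40)*(-1/8730) = -1/349200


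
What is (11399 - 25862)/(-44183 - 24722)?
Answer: 14463/68905 ≈ 0.20990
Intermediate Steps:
(11399 - 25862)/(-44183 - 24722) = -14463/(-68905) = -14463*(-1/68905) = 14463/68905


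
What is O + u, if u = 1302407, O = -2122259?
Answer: -819852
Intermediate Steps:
O + u = -2122259 + 1302407 = -819852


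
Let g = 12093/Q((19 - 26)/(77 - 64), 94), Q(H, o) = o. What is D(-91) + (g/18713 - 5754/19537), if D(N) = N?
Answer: -448170331103/4909430402 ≈ -91.288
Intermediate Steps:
g = 12093/94 ≈ 128.65
D(-91) + (g/18713 - 5754/19537) = -91 + ((12093/94)/18713 - 5754/19537) = -91 + ((12093/94)*(1/18713) - 5754*1/19537) = -91 + (12093/1759022 - 822/2791) = -91 - 1412164521/4909430402 = -448170331103/4909430402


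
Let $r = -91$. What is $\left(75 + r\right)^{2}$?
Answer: $256$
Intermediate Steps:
$\left(75 + r\right)^{2} = \left(75 - 91\right)^{2} = \left(-16\right)^{2} = 256$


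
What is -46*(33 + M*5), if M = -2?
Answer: -1058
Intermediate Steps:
-46*(33 + M*5) = -46*(33 - 2*5) = -46*(33 - 10) = -46*23 = -1058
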